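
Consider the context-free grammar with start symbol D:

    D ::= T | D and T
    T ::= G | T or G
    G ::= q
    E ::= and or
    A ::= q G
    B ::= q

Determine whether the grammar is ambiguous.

(E, A, B are unreachable from D, so their rules don't affect L(D).) The grammar is stratified — D handles 'and' (left-recursive), T handles 'or', G atoms. Each operator has a fixed associativity and precedence level, so every string has one parse.

Unambiguous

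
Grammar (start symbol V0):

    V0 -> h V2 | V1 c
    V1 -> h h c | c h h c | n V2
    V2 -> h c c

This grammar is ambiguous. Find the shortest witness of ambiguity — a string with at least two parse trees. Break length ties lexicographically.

h h c c

length 4: h h c c has 2 parse trees

Two derivations of h h c c:
  V0 ⇒ h V2 ⇒ h h c c
  V0 ⇒ V1 c ⇒ h h c c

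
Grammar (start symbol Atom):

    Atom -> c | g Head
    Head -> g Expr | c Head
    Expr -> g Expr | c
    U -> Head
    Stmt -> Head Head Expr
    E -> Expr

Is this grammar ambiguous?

Unambiguous

Only Atom, Head, Expr are reachable from Atom; ignoring the rest: Restricted to the reachable nonterminals, every rule has the form A → t or A → t B, and no two rules for the same A share a first terminal. The grammar encodes a DFA — one run per string.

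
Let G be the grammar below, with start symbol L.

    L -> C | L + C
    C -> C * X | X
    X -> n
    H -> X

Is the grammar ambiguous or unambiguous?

Only L, C, X are reachable from L; ignoring the rest: The grammar is stratified — L handles '+' (left-recursive), C handles '*', X atoms. Each operator has a fixed associativity and precedence level, so every string has one parse.

Unambiguous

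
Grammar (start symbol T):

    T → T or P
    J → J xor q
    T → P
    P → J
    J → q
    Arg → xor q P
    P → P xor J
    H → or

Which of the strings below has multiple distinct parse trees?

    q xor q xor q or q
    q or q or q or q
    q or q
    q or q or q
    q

q xor q xor q or q

q xor q xor q or q: 4 trees
q or q or q or q: 1 tree
q or q: 1 tree
q or q or q: 1 tree
q: 1 tree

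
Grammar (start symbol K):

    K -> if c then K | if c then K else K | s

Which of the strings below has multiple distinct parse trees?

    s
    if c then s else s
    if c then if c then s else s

s: 1 tree
if c then s else s: 1 tree
if c then if c then s else s: 2 trees

if c then if c then s else s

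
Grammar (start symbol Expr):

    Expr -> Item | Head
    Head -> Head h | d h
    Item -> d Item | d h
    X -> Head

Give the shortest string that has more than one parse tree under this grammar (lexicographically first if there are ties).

length 2: d h has 2 parse trees

Two derivations of d h:
  Expr ⇒ Item ⇒ d h
  Expr ⇒ Head ⇒ d h

d h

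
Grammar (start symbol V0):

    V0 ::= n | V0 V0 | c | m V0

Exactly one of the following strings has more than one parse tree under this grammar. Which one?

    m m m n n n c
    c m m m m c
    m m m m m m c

m m m n n n c: 48 trees
c m m m m c: 1 tree
m m m m m m c: 1 tree

m m m n n n c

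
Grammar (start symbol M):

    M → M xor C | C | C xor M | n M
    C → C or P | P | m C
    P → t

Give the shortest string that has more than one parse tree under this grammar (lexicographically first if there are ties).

length 1: no string has ≥2 trees
length 2: no string has ≥2 trees
length 3: t xor t has 2 parse trees

Two derivations of t xor t:
  M ⇒ M xor C ⇒ C xor C ⇒ P xor C ⇒ t xor C ⇒ t xor P ⇒ t xor t
  M ⇒ C xor M ⇒ P xor M ⇒ t xor M ⇒ t xor C ⇒ t xor P ⇒ t xor t

t xor t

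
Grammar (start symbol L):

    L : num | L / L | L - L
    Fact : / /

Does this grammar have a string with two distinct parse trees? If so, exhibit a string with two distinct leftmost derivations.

Ambiguous

Witness: num - num - num

Derivation 1: L ⇒ L - L ⇒ num - L ⇒ num - L - L ⇒ num - num - L ⇒ num - num - num
Derivation 2: L ⇒ L - L ⇒ L - L - L ⇒ num - L - L ⇒ num - num - L ⇒ num - num - num

Two distinct leftmost derivations for the same string.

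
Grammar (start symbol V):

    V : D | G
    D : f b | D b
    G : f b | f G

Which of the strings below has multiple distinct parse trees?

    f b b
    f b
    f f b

f b b: 1 tree
f b: 2 trees
f f b: 1 tree

f b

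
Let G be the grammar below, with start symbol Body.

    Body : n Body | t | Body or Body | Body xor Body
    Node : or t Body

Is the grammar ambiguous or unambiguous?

Ambiguous

Witness: n t or t

Derivation 1: Body ⇒ n Body ⇒ n Body or Body ⇒ n t or Body ⇒ n t or t
Derivation 2: Body ⇒ Body or Body ⇒ n Body or Body ⇒ n t or Body ⇒ n t or t

Two distinct leftmost derivations for the same string.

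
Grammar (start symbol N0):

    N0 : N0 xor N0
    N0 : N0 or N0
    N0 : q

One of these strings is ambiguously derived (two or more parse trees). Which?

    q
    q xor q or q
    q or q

q xor q or q

q: 1 tree
q xor q or q: 2 trees
q or q: 1 tree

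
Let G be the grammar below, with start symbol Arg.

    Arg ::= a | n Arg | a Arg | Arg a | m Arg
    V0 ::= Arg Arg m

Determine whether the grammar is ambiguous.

Witness: a a

Derivation 1: Arg ⇒ a Arg ⇒ a a
Derivation 2: Arg ⇒ Arg a ⇒ a a

Two distinct leftmost derivations for the same string.

Ambiguous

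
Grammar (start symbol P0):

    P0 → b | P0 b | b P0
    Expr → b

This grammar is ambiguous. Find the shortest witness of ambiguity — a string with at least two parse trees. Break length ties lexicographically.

length 1: no string has ≥2 trees
length 2: b b has 2 parse trees

Two derivations of b b:
  P0 ⇒ P0 b ⇒ b b
  P0 ⇒ b P0 ⇒ b b

b b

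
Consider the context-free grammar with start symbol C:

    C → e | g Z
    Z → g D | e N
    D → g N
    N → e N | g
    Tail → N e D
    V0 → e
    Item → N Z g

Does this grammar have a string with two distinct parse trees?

(Tail, V0, Item are unreachable from C, so their rules don't affect L(C).) The reachable rules are right-linear with at most one rule per (nonterminal, next-terminal) pair. Each input token forces the next rule, so parsing is deterministic.

Unambiguous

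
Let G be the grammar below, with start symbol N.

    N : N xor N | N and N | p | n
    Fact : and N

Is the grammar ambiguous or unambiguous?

Witness: n and n and n

Derivation 1: N ⇒ N and N ⇒ N and N and N ⇒ n and N and N ⇒ n and n and N ⇒ n and n and n
Derivation 2: N ⇒ N and N ⇒ n and N ⇒ n and N and N ⇒ n and n and N ⇒ n and n and n

Two distinct leftmost derivations for the same string.

Ambiguous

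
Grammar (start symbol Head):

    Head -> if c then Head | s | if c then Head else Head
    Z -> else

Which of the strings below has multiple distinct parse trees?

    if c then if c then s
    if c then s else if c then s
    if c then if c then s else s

if c then if c then s: 1 tree
if c then s else if c then s: 1 tree
if c then if c then s else s: 2 trees

if c then if c then s else s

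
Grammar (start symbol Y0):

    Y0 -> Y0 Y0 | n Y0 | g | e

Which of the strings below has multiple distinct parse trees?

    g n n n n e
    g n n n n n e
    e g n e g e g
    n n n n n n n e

g n n n n e: 1 tree
g n n n n n e: 1 tree
e g n e g e g: 76 trees
n n n n n n n e: 1 tree

e g n e g e g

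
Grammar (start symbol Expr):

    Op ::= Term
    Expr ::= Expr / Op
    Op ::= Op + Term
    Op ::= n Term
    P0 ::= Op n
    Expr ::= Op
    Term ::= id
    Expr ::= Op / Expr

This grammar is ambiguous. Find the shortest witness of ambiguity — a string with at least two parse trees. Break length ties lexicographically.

id / id

length 1: no string has ≥2 trees
length 2: no string has ≥2 trees
length 3: id / id has 2 parse trees

Two derivations of id / id:
  Expr ⇒ Expr / Op ⇒ Op / Op ⇒ Term / Op ⇒ id / Op ⇒ id / Term ⇒ id / id
  Expr ⇒ Op / Expr ⇒ Term / Expr ⇒ id / Expr ⇒ id / Op ⇒ id / Term ⇒ id / id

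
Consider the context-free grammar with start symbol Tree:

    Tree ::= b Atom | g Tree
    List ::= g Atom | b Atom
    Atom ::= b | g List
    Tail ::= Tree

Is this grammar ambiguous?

Only Tree, List, Atom are reachable from Tree; ignoring the rest: The reachable rules are right-linear with at most one rule per (nonterminal, next-terminal) pair. Each input token forces the next rule, so parsing is deterministic.

Unambiguous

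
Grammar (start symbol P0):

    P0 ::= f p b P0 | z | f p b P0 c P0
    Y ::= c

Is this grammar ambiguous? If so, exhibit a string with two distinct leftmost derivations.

Witness: f p b f p b z c z

Derivation 1: P0 ⇒ f p b P0 ⇒ f p b f p b P0 c P0 ⇒ f p b f p b z c P0 ⇒ f p b f p b z c z
Derivation 2: P0 ⇒ f p b P0 c P0 ⇒ f p b f p b P0 c P0 ⇒ f p b f p b z c P0 ⇒ f p b f p b z c z

Two distinct leftmost derivations for the same string.

Ambiguous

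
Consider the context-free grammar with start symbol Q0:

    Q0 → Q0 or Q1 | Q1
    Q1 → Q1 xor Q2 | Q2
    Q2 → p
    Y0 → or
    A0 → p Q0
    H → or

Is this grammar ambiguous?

(Y0, A0, H are unreachable from Q0, so their rules don't affect L(Q0).) Q0 → Q0 or Q1 | Q1  ;  Q1 → Q1 xor Q2 | Q2  — a left-associative chain with Q2 at the bottom. Each string factors uniquely by precedence.

Unambiguous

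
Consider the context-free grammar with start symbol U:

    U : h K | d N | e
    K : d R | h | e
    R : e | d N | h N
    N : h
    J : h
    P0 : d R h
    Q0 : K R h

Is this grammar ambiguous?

Only U, K, R, N are reachable from U; ignoring the rest: Restricted to the reachable nonterminals, every rule has the form A → t or A → t B, and no two rules for the same A share a first terminal. The grammar encodes a DFA — one run per string.

Unambiguous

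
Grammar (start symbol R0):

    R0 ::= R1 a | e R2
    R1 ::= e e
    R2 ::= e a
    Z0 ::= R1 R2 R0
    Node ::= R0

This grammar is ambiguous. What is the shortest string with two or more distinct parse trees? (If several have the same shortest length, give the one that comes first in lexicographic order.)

length 3: e e a has 2 parse trees

Two derivations of e e a:
  R0 ⇒ R1 a ⇒ e e a
  R0 ⇒ e R2 ⇒ e e a

e e a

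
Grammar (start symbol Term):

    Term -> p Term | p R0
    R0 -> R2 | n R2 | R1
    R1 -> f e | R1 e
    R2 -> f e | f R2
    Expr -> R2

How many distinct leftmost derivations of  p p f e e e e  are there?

1

Parse trees for p p f e e e e:
  [Term p [Term p [R0 [R1 [R1 [R1 [R1 f e] e] e] e]]]]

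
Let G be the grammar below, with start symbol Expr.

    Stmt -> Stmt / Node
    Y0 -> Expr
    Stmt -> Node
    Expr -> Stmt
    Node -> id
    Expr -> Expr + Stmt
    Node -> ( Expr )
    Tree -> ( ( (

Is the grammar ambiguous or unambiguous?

Unambiguous

Only Expr, Stmt, Node are reachable from Expr; ignoring the rest: The grammar is stratified — Expr handles '+' (left-recursive), Stmt handles '/', Node atoms. Each operator has a fixed associativity and precedence level, so every string has one parse.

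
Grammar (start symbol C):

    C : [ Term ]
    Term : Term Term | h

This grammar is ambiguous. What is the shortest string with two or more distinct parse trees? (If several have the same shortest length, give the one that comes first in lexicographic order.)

length 3: no string has ≥2 trees
length 4: no string has ≥2 trees
length 5: [ h h h ] has 2 parse trees

Two derivations of [ h h h ]:
  C ⇒ [ Term ] ⇒ [ Term Term ] ⇒ [ Term Term Term ] ⇒ [ h Term Term ] ⇒ [ h h Term ] ⇒ [ h h h ]
  C ⇒ [ Term ] ⇒ [ Term Term ] ⇒ [ h Term ] ⇒ [ h Term Term ] ⇒ [ h h Term ] ⇒ [ h h h ]

[ h h h ]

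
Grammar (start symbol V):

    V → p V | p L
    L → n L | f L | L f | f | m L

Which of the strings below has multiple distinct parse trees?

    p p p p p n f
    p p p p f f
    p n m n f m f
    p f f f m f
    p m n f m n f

p p p p p n f: 1 tree
p p p p f f: 2 trees
p n m n f m f: 1 tree
p f f f m f: 1 tree
p m n f m n f: 1 tree

p p p p f f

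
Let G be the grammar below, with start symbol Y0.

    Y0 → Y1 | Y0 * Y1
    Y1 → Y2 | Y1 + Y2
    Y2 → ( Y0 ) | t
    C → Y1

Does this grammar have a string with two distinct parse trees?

(C is unreachable from Y0, so its rules don't affect L(Y0).) Y0 → Y0 * Y1 | Y1  ;  Y1 → Y1 + Y2 | Y2  — a left-associative chain with Y2 at the bottom. Each string factors uniquely by precedence.

Unambiguous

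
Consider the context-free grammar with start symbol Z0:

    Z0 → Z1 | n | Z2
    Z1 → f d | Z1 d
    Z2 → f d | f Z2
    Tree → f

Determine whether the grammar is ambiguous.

Ambiguous

Witness: f d

Derivation 1: Z0 ⇒ Z1 ⇒ f d
Derivation 2: Z0 ⇒ Z2 ⇒ f d

Two distinct leftmost derivations for the same string.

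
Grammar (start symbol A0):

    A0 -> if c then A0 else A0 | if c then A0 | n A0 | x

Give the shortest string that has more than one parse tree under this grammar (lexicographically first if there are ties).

if c then if c then x else x

length 1: no string has ≥2 trees
length 2: no string has ≥2 trees
length 3: no string has ≥2 trees
length 4: no string has ≥2 trees
length 5: no string has ≥2 trees
length 6: no string has ≥2 trees
length 7: no string has ≥2 trees
length 8: no string has ≥2 trees
length 9: if c then if c then x else x has 2 parse trees

Two derivations of if c then if c then x else x:
  A0 ⇒ if c then A0 else A0 ⇒ if c then if c then A0 else A0 ⇒ if c then if c then x else A0 ⇒ if c then if c then x else x
  A0 ⇒ if c then A0 ⇒ if c then if c then A0 else A0 ⇒ if c then if c then x else A0 ⇒ if c then if c then x else x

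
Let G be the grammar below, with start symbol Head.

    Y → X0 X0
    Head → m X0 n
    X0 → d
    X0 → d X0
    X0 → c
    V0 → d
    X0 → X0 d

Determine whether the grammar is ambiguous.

Witness: m d d n

Derivation 1: Head ⇒ m X0 n ⇒ m d X0 n ⇒ m d d n
Derivation 2: Head ⇒ m X0 n ⇒ m X0 d n ⇒ m d d n

Two distinct leftmost derivations for the same string.

Ambiguous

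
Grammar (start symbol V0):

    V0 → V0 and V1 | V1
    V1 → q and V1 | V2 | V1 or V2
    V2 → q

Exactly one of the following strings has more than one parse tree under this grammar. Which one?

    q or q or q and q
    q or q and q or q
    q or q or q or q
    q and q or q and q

q and q or q and q

q or q or q and q: 1 tree
q or q and q or q: 1 tree
q or q or q or q: 1 tree
q and q or q and q: 3 trees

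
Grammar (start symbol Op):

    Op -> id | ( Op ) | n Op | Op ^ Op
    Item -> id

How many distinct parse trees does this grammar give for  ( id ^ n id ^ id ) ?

3

Parse trees for ( id ^ n id ^ id ):
  [Op ( [Op [Op id] ^ [Op n [Op [Op id] ^ [Op id]]]] )]
  [Op ( [Op [Op id] ^ [Op [Op n [Op id]] ^ [Op id]]] )]
  [Op ( [Op [Op [Op id] ^ [Op n [Op id]]] ^ [Op id]] )]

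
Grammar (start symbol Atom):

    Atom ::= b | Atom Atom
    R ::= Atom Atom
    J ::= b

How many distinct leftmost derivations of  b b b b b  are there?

14

Parse trees for b b b b b (showing first 6 of 14):
  [Atom [Atom b] [Atom [Atom b] [Atom [Atom b] [Atom [Atom b] [Atom b]]]]]
  [Atom [Atom b] [Atom [Atom b] [Atom [Atom [Atom b] [Atom b]] [Atom b]]]]
  [Atom [Atom b] [Atom [Atom [Atom b] [Atom b]] [Atom [Atom b] [Atom b]]]]
  [Atom [Atom b] [Atom [Atom [Atom b] [Atom [Atom b] [Atom b]]] [Atom b]]]
  [Atom [Atom b] [Atom [Atom [Atom [Atom b] [Atom b]] [Atom b]] [Atom b]]]
  [Atom [Atom [Atom b] [Atom b]] [Atom [Atom b] [Atom [Atom b] [Atom b]]]]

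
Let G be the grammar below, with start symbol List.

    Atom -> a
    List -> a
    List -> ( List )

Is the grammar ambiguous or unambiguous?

Only List is reachable from List; ignoring the rest: L(List) is { openⁿ atom closeⁿ : n ≥ 0 }. The bracket depth fixes n, and the derivation is forced at every step.

Unambiguous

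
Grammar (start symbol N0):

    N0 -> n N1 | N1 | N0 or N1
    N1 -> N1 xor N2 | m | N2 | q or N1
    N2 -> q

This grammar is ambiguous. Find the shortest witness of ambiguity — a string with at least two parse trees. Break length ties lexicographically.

length 1: no string has ≥2 trees
length 2: no string has ≥2 trees
length 3: q or m has 2 parse trees

Two derivations of q or m:
  N0 ⇒ N1 ⇒ q or N1 ⇒ q or m
  N0 ⇒ N0 or N1 ⇒ N1 or N1 ⇒ N2 or N1 ⇒ q or N1 ⇒ q or m

q or m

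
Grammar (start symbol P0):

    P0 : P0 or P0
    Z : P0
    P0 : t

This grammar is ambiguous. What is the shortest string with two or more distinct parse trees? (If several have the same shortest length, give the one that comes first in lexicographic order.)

length 1: no string has ≥2 trees
length 3: no string has ≥2 trees
length 5: t or t or t has 2 parse trees

Two derivations of t or t or t:
  P0 ⇒ P0 or P0 ⇒ P0 or P0 or P0 ⇒ t or P0 or P0 ⇒ t or t or P0 ⇒ t or t or t
  P0 ⇒ P0 or P0 ⇒ t or P0 ⇒ t or P0 or P0 ⇒ t or t or P0 ⇒ t or t or t

t or t or t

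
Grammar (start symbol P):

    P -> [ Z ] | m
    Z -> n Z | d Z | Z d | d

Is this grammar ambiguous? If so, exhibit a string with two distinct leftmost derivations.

Witness: [ d d ]

Derivation 1: P ⇒ [ Z ] ⇒ [ d Z ] ⇒ [ d d ]
Derivation 2: P ⇒ [ Z ] ⇒ [ Z d ] ⇒ [ d d ]

Two distinct leftmost derivations for the same string.

Ambiguous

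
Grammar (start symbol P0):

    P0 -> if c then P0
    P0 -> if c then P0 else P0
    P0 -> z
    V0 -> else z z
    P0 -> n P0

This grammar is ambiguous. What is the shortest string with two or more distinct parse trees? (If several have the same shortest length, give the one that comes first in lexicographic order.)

if c then if c then z else z

length 1: no string has ≥2 trees
length 2: no string has ≥2 trees
length 3: no string has ≥2 trees
length 4: no string has ≥2 trees
length 5: no string has ≥2 trees
length 6: no string has ≥2 trees
length 7: no string has ≥2 trees
length 8: no string has ≥2 trees
length 9: if c then if c then z else z has 2 parse trees

Two derivations of if c then if c then z else z:
  P0 ⇒ if c then P0 ⇒ if c then if c then P0 else P0 ⇒ if c then if c then z else P0 ⇒ if c then if c then z else z
  P0 ⇒ if c then P0 else P0 ⇒ if c then if c then P0 else P0 ⇒ if c then if c then z else P0 ⇒ if c then if c then z else z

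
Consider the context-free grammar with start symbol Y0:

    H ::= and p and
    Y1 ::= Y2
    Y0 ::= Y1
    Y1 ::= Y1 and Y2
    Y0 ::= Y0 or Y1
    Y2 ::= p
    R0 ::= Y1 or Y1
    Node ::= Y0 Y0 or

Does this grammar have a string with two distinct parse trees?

Unambiguous

Only Y0, Y1, Y2 are reachable from Y0; ignoring the rest: This is a standard precedence ladder (Y0 over Y1 over Y2), with each level left-recursive on its own operator ('or' at Y0, 'and' at Y1). That structure is LR(1), hence unambiguous.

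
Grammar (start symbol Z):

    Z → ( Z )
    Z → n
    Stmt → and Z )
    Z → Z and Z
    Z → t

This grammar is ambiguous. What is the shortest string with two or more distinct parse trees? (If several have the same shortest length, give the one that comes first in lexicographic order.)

n and n and n

length 1: no string has ≥2 trees
length 3: no string has ≥2 trees
length 5: n and n and n has 2 parse trees

Two derivations of n and n and n:
  Z ⇒ Z and Z ⇒ n and Z ⇒ n and Z and Z ⇒ n and n and Z ⇒ n and n and n
  Z ⇒ Z and Z ⇒ Z and Z and Z ⇒ n and Z and Z ⇒ n and n and Z ⇒ n and n and n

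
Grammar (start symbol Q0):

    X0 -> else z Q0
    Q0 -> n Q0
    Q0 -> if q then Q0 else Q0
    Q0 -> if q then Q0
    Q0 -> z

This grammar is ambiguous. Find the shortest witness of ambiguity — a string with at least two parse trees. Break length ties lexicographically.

if q then if q then z else z

length 1: no string has ≥2 trees
length 2: no string has ≥2 trees
length 3: no string has ≥2 trees
length 4: no string has ≥2 trees
length 5: no string has ≥2 trees
length 6: no string has ≥2 trees
length 7: no string has ≥2 trees
length 8: no string has ≥2 trees
length 9: if q then if q then z else z has 2 parse trees

Two derivations of if q then if q then z else z:
  Q0 ⇒ if q then Q0 else Q0 ⇒ if q then if q then Q0 else Q0 ⇒ if q then if q then z else Q0 ⇒ if q then if q then z else z
  Q0 ⇒ if q then Q0 ⇒ if q then if q then Q0 else Q0 ⇒ if q then if q then z else Q0 ⇒ if q then if q then z else z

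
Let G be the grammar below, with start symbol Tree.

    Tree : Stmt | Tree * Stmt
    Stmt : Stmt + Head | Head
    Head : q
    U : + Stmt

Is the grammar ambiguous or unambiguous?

Only Tree, Stmt, Head are reachable from Tree; ignoring the rest: This is a standard precedence ladder (Tree over Stmt over Head), with each level left-recursive on its own operator ('*' at Tree, '+' at Stmt). That structure is LR(1), hence unambiguous.

Unambiguous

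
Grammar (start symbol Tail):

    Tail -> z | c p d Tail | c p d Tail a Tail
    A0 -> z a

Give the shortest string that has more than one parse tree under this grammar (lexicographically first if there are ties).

c p d c p d z a z

length 1: no string has ≥2 trees
length 4: no string has ≥2 trees
length 6: no string has ≥2 trees
length 7: no string has ≥2 trees
length 9: c p d c p d z a z has 2 parse trees

Two derivations of c p d c p d z a z:
  Tail ⇒ c p d Tail ⇒ c p d c p d Tail a Tail ⇒ c p d c p d z a Tail ⇒ c p d c p d z a z
  Tail ⇒ c p d Tail a Tail ⇒ c p d c p d Tail a Tail ⇒ c p d c p d z a Tail ⇒ c p d c p d z a z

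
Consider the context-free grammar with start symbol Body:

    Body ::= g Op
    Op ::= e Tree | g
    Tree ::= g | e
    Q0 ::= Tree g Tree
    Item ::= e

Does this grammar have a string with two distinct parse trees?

Unambiguous

Only Body, Op, Tree are reachable from Body; ignoring the rest: Restricted to the reachable nonterminals, every rule has the form A → t or A → t B, and no two rules for the same A share a first terminal. The grammar encodes a DFA — one run per string.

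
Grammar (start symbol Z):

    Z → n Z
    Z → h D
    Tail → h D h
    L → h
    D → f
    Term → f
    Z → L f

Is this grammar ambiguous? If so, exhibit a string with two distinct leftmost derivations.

Witness: h f

Derivation 1: Z ⇒ h D ⇒ h f
Derivation 2: Z ⇒ L f ⇒ h f

Two distinct leftmost derivations for the same string.

Ambiguous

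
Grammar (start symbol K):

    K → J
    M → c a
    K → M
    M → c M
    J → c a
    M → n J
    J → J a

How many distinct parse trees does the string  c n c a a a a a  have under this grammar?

1

Parse trees for c n c a a a a a:
  [K [M c [M n [J [J [J [J [J c a] a] a] a] a]]]]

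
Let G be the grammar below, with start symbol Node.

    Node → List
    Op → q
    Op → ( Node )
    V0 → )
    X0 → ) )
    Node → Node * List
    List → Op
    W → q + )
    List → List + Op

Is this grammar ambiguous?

(W, V0, X0 are unreachable from Node, so their rules don't affect L(Node).) The grammar is stratified — Node handles '*' (left-recursive), List handles '+', Op atoms. Each operator has a fixed associativity and precedence level, so every string has one parse.

Unambiguous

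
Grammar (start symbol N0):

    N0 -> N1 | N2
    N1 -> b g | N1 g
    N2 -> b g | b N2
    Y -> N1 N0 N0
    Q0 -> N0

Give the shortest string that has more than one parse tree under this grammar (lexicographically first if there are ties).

b g

length 2: b g has 2 parse trees

Two derivations of b g:
  N0 ⇒ N1 ⇒ b g
  N0 ⇒ N2 ⇒ b g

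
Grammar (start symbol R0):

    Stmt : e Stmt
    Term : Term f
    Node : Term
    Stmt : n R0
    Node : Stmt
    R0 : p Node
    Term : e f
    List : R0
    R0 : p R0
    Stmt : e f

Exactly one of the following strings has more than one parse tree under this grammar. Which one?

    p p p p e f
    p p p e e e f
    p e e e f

p p p p e f: 2 trees
p p p e e e f: 1 tree
p e e e f: 1 tree

p p p p e f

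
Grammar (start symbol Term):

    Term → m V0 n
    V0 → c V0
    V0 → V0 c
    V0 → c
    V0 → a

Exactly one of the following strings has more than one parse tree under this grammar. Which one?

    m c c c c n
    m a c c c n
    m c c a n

m c c c c n: 8 trees
m a c c c n: 1 tree
m c c a n: 1 tree

m c c c c n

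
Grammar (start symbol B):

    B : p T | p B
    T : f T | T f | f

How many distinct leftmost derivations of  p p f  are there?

Parse trees for p p f:
  [B p [B p [T f]]]

1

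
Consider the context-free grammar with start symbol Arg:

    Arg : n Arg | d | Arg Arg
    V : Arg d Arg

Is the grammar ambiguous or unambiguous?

Witness: d d d

Derivation 1: Arg ⇒ Arg Arg ⇒ d Arg ⇒ d Arg Arg ⇒ d d Arg ⇒ d d d
Derivation 2: Arg ⇒ Arg Arg ⇒ Arg Arg Arg ⇒ d Arg Arg ⇒ d d Arg ⇒ d d d

Two distinct leftmost derivations for the same string.

Ambiguous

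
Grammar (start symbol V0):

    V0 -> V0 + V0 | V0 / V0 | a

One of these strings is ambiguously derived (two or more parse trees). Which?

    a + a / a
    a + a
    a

a + a / a

a + a / a: 2 trees
a + a: 1 tree
a: 1 tree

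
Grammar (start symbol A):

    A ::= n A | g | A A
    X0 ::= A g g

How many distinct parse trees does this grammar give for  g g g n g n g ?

19

Parse trees for g g g n g n g (showing first 6 of 19):
  [A [A g] [A [A g] [A [A g] [A n [A [A g] [A n [A g]]]]]]]
  [A [A g] [A [A g] [A [A g] [A [A n [A g]] [A n [A g]]]]]]
  [A [A g] [A [A g] [A [A [A g] [A n [A g]]] [A n [A g]]]]]
  [A [A g] [A [A [A g] [A g]] [A n [A [A g] [A n [A g]]]]]]
  [A [A g] [A [A [A g] [A g]] [A [A n [A g]] [A n [A g]]]]]
  [A [A g] [A [A [A g] [A [A g] [A n [A g]]]] [A n [A g]]]]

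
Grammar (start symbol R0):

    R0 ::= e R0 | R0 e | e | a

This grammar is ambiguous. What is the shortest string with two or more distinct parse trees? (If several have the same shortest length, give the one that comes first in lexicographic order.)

e e

length 1: no string has ≥2 trees
length 2: e e has 2 parse trees

Two derivations of e e:
  R0 ⇒ e R0 ⇒ e e
  R0 ⇒ R0 e ⇒ e e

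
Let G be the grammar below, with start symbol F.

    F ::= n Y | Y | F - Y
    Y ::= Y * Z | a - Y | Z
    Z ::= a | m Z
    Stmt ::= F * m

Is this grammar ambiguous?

Witness: a - a

Derivation 1: F ⇒ Y ⇒ a - Y ⇒ a - Z ⇒ a - a
Derivation 2: F ⇒ F - Y ⇒ Y - Y ⇒ Z - Y ⇒ a - Y ⇒ a - Z ⇒ a - a

Two distinct leftmost derivations for the same string.

Ambiguous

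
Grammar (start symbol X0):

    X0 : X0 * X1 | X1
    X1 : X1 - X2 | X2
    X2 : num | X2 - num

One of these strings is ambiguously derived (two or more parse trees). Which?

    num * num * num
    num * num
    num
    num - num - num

num - num - num

num * num * num: 1 tree
num * num: 1 tree
num: 1 tree
num - num - num: 4 trees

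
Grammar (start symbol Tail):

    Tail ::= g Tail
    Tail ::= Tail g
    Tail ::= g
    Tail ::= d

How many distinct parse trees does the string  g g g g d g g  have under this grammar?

Parse trees for g g g g d g g (showing first 6 of 15):
  [Tail g [Tail g [Tail g [Tail g [Tail [Tail [Tail d] g] g]]]]]
  [Tail g [Tail g [Tail g [Tail [Tail g [Tail [Tail d] g]] g]]]]
  [Tail g [Tail g [Tail g [Tail [Tail [Tail g [Tail d]] g] g]]]]
  [Tail g [Tail g [Tail [Tail g [Tail g [Tail [Tail d] g]]] g]]]
  [Tail g [Tail g [Tail [Tail g [Tail [Tail g [Tail d]] g]] g]]]
  [Tail g [Tail g [Tail [Tail [Tail g [Tail g [Tail d]]] g] g]]]

15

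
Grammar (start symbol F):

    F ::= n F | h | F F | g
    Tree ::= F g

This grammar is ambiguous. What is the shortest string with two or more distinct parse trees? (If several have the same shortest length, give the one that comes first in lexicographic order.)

length 1: no string has ≥2 trees
length 2: no string has ≥2 trees
length 3: g g g has 2 parse trees

Two derivations of g g g:
  F ⇒ F F ⇒ F F F ⇒ g F F ⇒ g g F ⇒ g g g
  F ⇒ F F ⇒ g F ⇒ g F F ⇒ g g F ⇒ g g g

g g g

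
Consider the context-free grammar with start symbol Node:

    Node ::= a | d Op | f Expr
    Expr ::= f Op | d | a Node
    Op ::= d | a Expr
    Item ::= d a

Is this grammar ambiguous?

(Item is unreachable from Node, so its rules don't affect L(Node).) Each reachable nonterminal has at most one production per leading terminal, and all productions are right-linear; the derivation is determined token-by-token.

Unambiguous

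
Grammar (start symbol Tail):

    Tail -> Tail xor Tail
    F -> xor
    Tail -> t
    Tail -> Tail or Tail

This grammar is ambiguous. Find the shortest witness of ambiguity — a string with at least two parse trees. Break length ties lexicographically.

length 1: no string has ≥2 trees
length 3: no string has ≥2 trees
length 5: t or t or t has 2 parse trees

Two derivations of t or t or t:
  Tail ⇒ Tail or Tail ⇒ t or Tail ⇒ t or Tail or Tail ⇒ t or t or Tail ⇒ t or t or t
  Tail ⇒ Tail or Tail ⇒ Tail or Tail or Tail ⇒ t or Tail or Tail ⇒ t or t or Tail ⇒ t or t or t

t or t or t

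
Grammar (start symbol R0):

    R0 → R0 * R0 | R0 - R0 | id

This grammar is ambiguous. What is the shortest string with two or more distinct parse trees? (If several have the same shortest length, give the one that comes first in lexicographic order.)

id * id * id

length 1: no string has ≥2 trees
length 3: no string has ≥2 trees
length 5: id * id * id has 2 parse trees

Two derivations of id * id * id:
  R0 ⇒ R0 * R0 ⇒ R0 * R0 * R0 ⇒ id * R0 * R0 ⇒ id * id * R0 ⇒ id * id * id
  R0 ⇒ R0 * R0 ⇒ id * R0 ⇒ id * R0 * R0 ⇒ id * id * R0 ⇒ id * id * id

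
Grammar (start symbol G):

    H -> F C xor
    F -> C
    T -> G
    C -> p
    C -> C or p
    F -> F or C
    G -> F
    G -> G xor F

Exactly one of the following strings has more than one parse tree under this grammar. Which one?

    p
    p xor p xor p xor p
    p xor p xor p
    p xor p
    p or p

p or p

p: 1 tree
p xor p xor p xor p: 1 tree
p xor p xor p: 1 tree
p xor p: 1 tree
p or p: 2 trees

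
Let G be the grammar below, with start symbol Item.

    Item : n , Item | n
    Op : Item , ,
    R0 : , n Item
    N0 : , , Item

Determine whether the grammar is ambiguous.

(Op, R0, N0 are unreachable from Item, so their rules don't affect L(Item).) The reachable grammar is A → atom sep A | atom. Each atom is followed by either the separator (recurse) or end-of-string (stop) — no choice point.

Unambiguous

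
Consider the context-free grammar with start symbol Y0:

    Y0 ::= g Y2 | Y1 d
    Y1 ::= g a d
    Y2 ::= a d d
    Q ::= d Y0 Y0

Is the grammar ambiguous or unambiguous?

Ambiguous

Witness: g a d d

Derivation 1: Y0 ⇒ g Y2 ⇒ g a d d
Derivation 2: Y0 ⇒ Y1 d ⇒ g a d d

Two distinct leftmost derivations for the same string.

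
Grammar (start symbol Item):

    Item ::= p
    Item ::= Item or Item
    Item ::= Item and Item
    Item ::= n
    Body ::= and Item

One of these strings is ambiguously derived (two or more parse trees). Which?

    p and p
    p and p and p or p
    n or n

p and p: 1 tree
p and p and p or p: 5 trees
n or n: 1 tree

p and p and p or p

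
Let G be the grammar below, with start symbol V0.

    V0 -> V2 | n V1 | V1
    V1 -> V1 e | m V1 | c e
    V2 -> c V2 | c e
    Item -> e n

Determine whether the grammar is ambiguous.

Witness: c e

Derivation 1: V0 ⇒ V2 ⇒ c e
Derivation 2: V0 ⇒ V1 ⇒ c e

Two distinct leftmost derivations for the same string.

Ambiguous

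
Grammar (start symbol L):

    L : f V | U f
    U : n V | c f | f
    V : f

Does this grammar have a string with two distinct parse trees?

Witness: f f

Derivation 1: L ⇒ f V ⇒ f f
Derivation 2: L ⇒ U f ⇒ f f

Two distinct leftmost derivations for the same string.

Ambiguous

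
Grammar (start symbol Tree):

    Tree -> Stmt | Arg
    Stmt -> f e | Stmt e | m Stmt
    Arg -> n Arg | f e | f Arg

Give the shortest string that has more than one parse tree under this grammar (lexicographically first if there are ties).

f e

length 2: f e has 2 parse trees

Two derivations of f e:
  Tree ⇒ Stmt ⇒ f e
  Tree ⇒ Arg ⇒ f e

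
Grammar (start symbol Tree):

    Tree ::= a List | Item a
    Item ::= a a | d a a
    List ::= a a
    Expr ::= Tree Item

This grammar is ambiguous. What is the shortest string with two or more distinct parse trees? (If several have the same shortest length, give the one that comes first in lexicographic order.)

a a a

length 3: a a a has 2 parse trees

Two derivations of a a a:
  Tree ⇒ a List ⇒ a a a
  Tree ⇒ Item a ⇒ a a a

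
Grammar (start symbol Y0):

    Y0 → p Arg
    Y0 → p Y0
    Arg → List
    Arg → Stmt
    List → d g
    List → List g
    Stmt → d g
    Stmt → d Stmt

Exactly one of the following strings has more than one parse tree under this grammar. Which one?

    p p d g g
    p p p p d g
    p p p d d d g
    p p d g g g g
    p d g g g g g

p p p p d g

p p d g g: 1 tree
p p p p d g: 2 trees
p p p d d d g: 1 tree
p p d g g g g: 1 tree
p d g g g g g: 1 tree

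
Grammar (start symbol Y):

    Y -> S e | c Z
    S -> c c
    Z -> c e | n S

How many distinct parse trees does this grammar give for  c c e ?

2

Parse trees for c c e:
  [Y [S c c] e]
  [Y c [Z c e]]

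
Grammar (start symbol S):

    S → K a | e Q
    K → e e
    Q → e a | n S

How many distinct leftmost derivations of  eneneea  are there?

2

Parse trees for eneneea:
  [S e [Q n [S e [Q n [S [K e e] a]]]]]
  [S e [Q n [S e [Q n [S e [Q e a]]]]]]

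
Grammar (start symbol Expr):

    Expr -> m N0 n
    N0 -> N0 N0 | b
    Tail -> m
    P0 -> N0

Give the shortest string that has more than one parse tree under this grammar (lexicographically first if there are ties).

m b b b n

length 3: no string has ≥2 trees
length 4: no string has ≥2 trees
length 5: m b b b n has 2 parse trees

Two derivations of m b b b n:
  Expr ⇒ m N0 n ⇒ m N0 N0 n ⇒ m N0 N0 N0 n ⇒ m b N0 N0 n ⇒ m b b N0 n ⇒ m b b b n
  Expr ⇒ m N0 n ⇒ m N0 N0 n ⇒ m b N0 n ⇒ m b N0 N0 n ⇒ m b b N0 n ⇒ m b b b n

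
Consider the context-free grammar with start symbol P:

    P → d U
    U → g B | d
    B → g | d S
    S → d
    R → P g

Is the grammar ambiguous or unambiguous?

(R is unreachable from P, so its rules don't affect L(P).) Restricted to the reachable nonterminals, every rule has the form A → t or A → t B, and no two rules for the same A share a first terminal. The grammar encodes a DFA — one run per string.

Unambiguous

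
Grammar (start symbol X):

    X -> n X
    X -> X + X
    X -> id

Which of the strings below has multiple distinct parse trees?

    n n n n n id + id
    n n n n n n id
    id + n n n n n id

n n n n n id + id

n n n n n id + id: 6 trees
n n n n n n id: 1 tree
id + n n n n n id: 1 tree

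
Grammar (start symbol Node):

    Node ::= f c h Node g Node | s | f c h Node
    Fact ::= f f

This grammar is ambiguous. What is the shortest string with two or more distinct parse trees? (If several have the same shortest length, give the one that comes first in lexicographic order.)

length 1: no string has ≥2 trees
length 4: no string has ≥2 trees
length 6: no string has ≥2 trees
length 7: no string has ≥2 trees
length 9: f c h f c h s g s has 2 parse trees

Two derivations of f c h f c h s g s:
  Node ⇒ f c h Node g Node ⇒ f c h f c h Node g Node ⇒ f c h f c h s g Node ⇒ f c h f c h s g s
  Node ⇒ f c h Node ⇒ f c h f c h Node g Node ⇒ f c h f c h s g Node ⇒ f c h f c h s g s

f c h f c h s g s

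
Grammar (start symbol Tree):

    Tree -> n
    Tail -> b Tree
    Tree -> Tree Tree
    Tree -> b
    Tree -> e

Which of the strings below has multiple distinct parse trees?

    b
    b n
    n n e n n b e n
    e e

b: 1 tree
b n: 1 tree
n n e n n b e n: 429 trees
e e: 1 tree

n n e n n b e n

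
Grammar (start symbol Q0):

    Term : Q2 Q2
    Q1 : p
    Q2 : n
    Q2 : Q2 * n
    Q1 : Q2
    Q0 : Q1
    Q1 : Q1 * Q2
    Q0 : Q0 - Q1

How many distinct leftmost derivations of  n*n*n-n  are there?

Parse trees for n*n*n-n:
  [Q0 [Q0 [Q1 [Q2 [Q2 [Q2 n] * n] * n]]] - [Q1 [Q2 n]]]
  [Q0 [Q0 [Q1 [Q1 [Q2 n]] * [Q2 [Q2 n] * n]]] - [Q1 [Q2 n]]]
  [Q0 [Q0 [Q1 [Q1 [Q2 [Q2 n] * n]] * [Q2 n]]] - [Q1 [Q2 n]]]
  [Q0 [Q0 [Q1 [Q1 [Q1 [Q2 n]] * [Q2 n]] * [Q2 n]]] - [Q1 [Q2 n]]]

4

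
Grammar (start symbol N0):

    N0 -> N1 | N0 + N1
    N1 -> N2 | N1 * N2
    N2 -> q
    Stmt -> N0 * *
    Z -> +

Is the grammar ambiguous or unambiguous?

(Stmt, Z are unreachable from N0, so their rules don't affect L(N0).) The grammar is stratified — N0 handles '+' (left-recursive), N1 handles '*', N2 atoms. Each operator has a fixed associativity and precedence level, so every string has one parse.

Unambiguous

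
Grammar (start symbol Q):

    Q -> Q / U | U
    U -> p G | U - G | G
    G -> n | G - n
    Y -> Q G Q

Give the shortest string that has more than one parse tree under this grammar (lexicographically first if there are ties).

n - n

length 1: no string has ≥2 trees
length 2: no string has ≥2 trees
length 3: n - n has 2 parse trees

Two derivations of n - n:
  Q ⇒ U ⇒ U - G ⇒ G - G ⇒ n - G ⇒ n - n
  Q ⇒ U ⇒ G ⇒ G - n ⇒ n - n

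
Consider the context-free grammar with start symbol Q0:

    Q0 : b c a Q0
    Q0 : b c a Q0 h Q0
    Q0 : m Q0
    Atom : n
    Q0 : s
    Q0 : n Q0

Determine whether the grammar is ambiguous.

Witness: b c a b c a s h s

Derivation 1: Q0 ⇒ b c a Q0 ⇒ b c a b c a Q0 h Q0 ⇒ b c a b c a s h Q0 ⇒ b c a b c a s h s
Derivation 2: Q0 ⇒ b c a Q0 h Q0 ⇒ b c a b c a Q0 h Q0 ⇒ b c a b c a s h Q0 ⇒ b c a b c a s h s

Two distinct leftmost derivations for the same string.

Ambiguous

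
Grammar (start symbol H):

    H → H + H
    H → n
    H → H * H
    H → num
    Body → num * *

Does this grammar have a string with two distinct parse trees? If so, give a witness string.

Witness: n * n * n

Derivation 1: H ⇒ H * H ⇒ n * H ⇒ n * H * H ⇒ n * n * H ⇒ n * n * n
Derivation 2: H ⇒ H * H ⇒ H * H * H ⇒ n * H * H ⇒ n * n * H ⇒ n * n * n

Two distinct leftmost derivations for the same string.

Ambiguous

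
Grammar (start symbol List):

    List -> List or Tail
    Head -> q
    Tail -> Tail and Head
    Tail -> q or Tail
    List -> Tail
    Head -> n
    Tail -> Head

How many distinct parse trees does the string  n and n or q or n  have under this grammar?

2

Parse trees for n and n or q or n:
  [List [List [Tail [Tail [Head n]] and [Head n]]] or [Tail q or [Tail [Head n]]]]
  [List [List [List [Tail [Tail [Head n]] and [Head n]]] or [Tail [Head q]]] or [Tail [Head n]]]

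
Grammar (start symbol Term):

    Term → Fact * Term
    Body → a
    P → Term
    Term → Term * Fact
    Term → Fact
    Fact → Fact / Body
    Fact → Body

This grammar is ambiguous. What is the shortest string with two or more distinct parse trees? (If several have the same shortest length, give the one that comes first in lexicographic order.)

length 1: no string has ≥2 trees
length 3: a * a has 2 parse trees

Two derivations of a * a:
  Term ⇒ Fact * Term ⇒ Body * Term ⇒ a * Term ⇒ a * Fact ⇒ a * Body ⇒ a * a
  Term ⇒ Term * Fact ⇒ Fact * Fact ⇒ Body * Fact ⇒ a * Fact ⇒ a * Body ⇒ a * a

a * a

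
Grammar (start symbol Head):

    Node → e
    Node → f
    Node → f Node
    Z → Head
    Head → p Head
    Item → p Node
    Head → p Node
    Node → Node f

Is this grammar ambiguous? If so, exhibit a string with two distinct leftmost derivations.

Witness: p f f

Derivation 1: Head ⇒ p Node ⇒ p f Node ⇒ p f f
Derivation 2: Head ⇒ p Node ⇒ p Node f ⇒ p f f

Two distinct leftmost derivations for the same string.

Ambiguous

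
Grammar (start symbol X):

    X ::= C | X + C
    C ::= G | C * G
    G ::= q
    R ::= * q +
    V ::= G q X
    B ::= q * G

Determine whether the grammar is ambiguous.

Unambiguous

Only X, C, G are reachable from X; ignoring the rest: This is a standard precedence ladder (X over C over G), with each level left-recursive on its own operator ('+' at X, '*' at C). That structure is LR(1), hence unambiguous.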